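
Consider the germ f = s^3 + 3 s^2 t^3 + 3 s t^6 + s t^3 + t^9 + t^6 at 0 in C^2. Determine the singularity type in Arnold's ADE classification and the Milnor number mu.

Type E7, Milnor number mu = 7.

The Hessian of f at 0 has rank 0. Corank 2; j^3 = s^3 is a perfect cube, so E-series; the 4-jet and mu = 7 give E_7.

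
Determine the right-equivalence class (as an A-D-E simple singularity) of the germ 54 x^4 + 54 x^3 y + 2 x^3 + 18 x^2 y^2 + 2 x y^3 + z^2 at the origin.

E_{7}

The Hessian of f at 0 is [[0, 0, 0], [0, 0, 0], [0, 0, 2]] with rank 1, so corank 2. A Groebner basis of the Jacobian ideal J(f) in C{x,y,z} is {x^2/3 + y^4 + y^3/9, x^3, x^2*y - x^2/9 - y^3/27, 2*x^2/3 + x*y^2 + 2*y^3/9, z}; counting standard monomials gives mu = 7. Corank 2; j^3 = 2*x^3 is a perfect cube, so E-series; the 4-jet and mu = 7 give E_7.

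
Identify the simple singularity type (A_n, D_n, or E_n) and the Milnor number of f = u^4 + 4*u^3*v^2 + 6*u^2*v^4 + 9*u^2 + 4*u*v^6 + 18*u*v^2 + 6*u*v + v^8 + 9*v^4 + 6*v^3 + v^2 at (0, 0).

Type A_3, Milnor number mu = 3.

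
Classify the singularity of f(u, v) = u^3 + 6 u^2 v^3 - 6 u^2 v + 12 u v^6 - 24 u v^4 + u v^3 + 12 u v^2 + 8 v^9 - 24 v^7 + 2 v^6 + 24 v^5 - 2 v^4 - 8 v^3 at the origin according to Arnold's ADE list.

E_7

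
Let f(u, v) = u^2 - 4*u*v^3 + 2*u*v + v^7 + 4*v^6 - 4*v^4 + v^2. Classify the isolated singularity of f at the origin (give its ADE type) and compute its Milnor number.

The Hessian of f at 0 is [[2, 2], [2, 2]] with rank 1, so corank 1. A Groebner basis of the Jacobian ideal J(f) in C{u,v} is {-u/2 + v^3 - v/2, u^2 + 2*u*v + v^2}; counting standard monomials gives mu = 6. Corank 1: A-series; mu = 6 gives A_6.

Type A6, Milnor number mu = 6.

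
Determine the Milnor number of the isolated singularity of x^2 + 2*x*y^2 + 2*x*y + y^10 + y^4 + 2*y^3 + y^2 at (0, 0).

9

The Hessian of f at 0 has rank 1. Corank 1: A-series; mu = 9 gives A_9.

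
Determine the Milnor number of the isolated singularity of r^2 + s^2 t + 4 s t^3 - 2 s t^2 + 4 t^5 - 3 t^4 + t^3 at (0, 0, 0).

The Hessian of f at 0 is [[0, 0, 0], [0, 0, 0], [0, 0, 2]] with rank 1, so corank 2. A Groebner basis of the Jacobian ideal J(f) in C{s,t,r} is {s*t^2 + s*t/2 - t^2/2, s*t/2 + t^3 - t^2/2, s^2 - 4*s*t + 3*t^2, r}; counting standard monomials gives mu = 5. Corank 2; j^3 = t*(s - t)^2 has shape L^2 M (L != M), so D-series; mu = 5 gives D_5.

5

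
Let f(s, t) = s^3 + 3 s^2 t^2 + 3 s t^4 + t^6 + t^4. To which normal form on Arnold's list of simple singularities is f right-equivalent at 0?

The Hessian of f at 0 has rank 0. Corank 2; j^3 = s^3 is a perfect cube, so E-series; the 4-jet and mu = 6 give E_6.

E_{6}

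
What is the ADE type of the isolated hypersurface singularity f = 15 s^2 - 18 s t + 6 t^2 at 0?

A_{1}

The Hessian of f at 0 has rank 2. Corank 0: nondegenerate Morse point, so A_1.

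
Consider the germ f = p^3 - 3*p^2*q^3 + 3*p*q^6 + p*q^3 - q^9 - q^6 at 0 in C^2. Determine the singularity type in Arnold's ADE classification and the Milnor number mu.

Type E_{7}, Milnor number mu = 7.

The Hessian of f at 0 is [[0, 0], [0, 0]] with rank 0, so corank 2. A Groebner basis of the Jacobian ideal J(f) in C{p,q} is {p^3, p*q^2, 3*p^2 + q^3}; counting standard monomials gives mu = 7. Corank 2; j^3 = p^3 is a perfect cube, so E-series; the 4-jet and mu = 7 give E_7.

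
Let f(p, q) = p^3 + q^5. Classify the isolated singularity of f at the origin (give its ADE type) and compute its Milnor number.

Type E8, Milnor number mu = 8.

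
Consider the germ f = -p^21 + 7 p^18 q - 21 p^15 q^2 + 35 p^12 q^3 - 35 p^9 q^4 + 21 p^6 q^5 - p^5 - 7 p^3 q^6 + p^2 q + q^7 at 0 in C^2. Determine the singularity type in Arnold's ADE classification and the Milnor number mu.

The Hessian of f at 0 has rank 0. Corank 2; j^3 = p^2*q has shape L^2 M (L != M), so D-series; mu = 8 gives D_8.

Type D8, Milnor number mu = 8.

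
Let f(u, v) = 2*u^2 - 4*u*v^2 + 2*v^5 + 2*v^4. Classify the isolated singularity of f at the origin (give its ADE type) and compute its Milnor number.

Type A4, Milnor number mu = 4.

The Hessian of f at 0 has rank 1. Corank 1: A-series; mu = 4 gives A_4.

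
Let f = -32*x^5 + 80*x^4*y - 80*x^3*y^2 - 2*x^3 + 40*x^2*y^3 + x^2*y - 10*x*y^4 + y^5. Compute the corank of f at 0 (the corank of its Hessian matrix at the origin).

The Hessian at 0 is [[0, 0], [0, 0]] of rank 0; hence corank 2.

2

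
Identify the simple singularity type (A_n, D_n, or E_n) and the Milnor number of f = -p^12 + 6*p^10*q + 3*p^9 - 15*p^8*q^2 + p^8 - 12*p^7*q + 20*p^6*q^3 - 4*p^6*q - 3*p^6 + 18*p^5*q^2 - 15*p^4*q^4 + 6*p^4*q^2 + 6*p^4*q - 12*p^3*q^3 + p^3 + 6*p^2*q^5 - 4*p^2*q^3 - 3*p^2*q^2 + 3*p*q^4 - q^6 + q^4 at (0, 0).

Type E_{6}, Milnor number mu = 6.

The Hessian of f at 0 has rank 0. Corank 2; j^3 = p^3 is a perfect cube, so E-series; the 4-jet and mu = 6 give E_6.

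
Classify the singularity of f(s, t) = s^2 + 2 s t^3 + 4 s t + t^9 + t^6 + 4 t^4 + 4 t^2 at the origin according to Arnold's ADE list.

A_8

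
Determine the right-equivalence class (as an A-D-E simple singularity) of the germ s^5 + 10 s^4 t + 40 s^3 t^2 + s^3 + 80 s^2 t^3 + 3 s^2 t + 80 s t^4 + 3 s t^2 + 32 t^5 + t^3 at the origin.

E_{8}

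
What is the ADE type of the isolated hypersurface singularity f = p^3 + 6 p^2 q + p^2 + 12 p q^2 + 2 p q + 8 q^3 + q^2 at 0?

A_{2}

The Hessian of f at 0 has rank 1. Corank 1: A-series; mu = 2 gives A_2.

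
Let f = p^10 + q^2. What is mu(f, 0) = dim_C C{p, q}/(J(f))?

9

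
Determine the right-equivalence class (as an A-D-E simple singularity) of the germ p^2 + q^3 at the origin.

A_{2}

The Hessian of f at 0 is [[2, 0], [0, 0]] with rank 1, so corank 1. A Groebner basis of the Jacobian ideal J(f) in C{p,q} is {q^2, p}; counting standard monomials gives mu = 2. Corank 1: A-series; mu = 2 gives A_2.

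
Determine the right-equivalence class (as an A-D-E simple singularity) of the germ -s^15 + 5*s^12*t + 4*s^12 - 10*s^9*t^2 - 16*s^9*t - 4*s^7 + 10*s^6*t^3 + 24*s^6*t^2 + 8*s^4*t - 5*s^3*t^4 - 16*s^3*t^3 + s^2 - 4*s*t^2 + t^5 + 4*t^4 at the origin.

A_{4}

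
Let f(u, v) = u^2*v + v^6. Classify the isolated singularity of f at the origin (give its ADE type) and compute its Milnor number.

Type D_{7}, Milnor number mu = 7.

The Hessian of f at 0 has rank 0. Corank 2; j^3 = u^2*v has shape L^2 M (L != M), so D-series; mu = 7 gives D_7.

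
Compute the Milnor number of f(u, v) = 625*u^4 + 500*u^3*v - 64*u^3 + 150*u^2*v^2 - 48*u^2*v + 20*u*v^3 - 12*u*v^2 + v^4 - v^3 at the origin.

The Hessian of f at 0 has rank 0. Corank 2; j^3 = -(4*u + v)^3 is a perfect cube, so E-series; the 4-jet and mu = 6 give E_6.

6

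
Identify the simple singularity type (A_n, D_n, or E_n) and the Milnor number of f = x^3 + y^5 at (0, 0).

The Hessian of f at 0 is [[0, 0], [0, 0]] with rank 0, so corank 2. A Groebner basis of the Jacobian ideal J(f) in C{x,y} is {y^4, x^2}; counting standard monomials gives mu = 8. Corank 2; j^3 = x^3 is a perfect cube, so E-series; the 5-jet and mu = 8 give E_8.

Type E_{8}, Milnor number mu = 8.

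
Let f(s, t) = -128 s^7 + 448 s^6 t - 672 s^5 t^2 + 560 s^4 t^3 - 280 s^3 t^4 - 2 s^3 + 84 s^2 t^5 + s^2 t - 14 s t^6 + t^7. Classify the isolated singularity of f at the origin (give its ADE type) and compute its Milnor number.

Type D_{8}, Milnor number mu = 8.

The Hessian of f at 0 is [[0, 0], [0, 0]] with rank 0, so corank 2. A Groebner basis of the Jacobian ideal J(f) in C{s,t} is {s*t/14 + t^6, s*t^2, s^2 - s*t/2}; counting standard monomials gives mu = 8. Corank 2; j^3 = -s^2*(2*s - t) has shape L^2 M (L != M), so D-series; mu = 8 gives D_8.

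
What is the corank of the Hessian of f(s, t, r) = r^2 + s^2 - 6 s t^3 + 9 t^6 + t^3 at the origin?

Hessian at 0 has rank 2.

1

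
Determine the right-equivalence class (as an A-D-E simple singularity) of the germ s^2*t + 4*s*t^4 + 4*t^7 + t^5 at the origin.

The Hessian of f at 0 has rank 0. Corank 2; j^3 = s^2*t has shape L^2 M (L != M), so D-series; mu = 6 gives D_6.

D_{6}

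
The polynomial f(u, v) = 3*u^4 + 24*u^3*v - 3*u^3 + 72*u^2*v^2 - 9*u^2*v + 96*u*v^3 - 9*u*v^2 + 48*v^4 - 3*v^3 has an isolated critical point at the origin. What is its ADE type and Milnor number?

The Hessian of f at 0 has rank 0. Corank 2; j^3 = -3*(u + v)^3 is a perfect cube, so E-series; the 4-jet and mu = 6 give E_6.

Type E_6, Milnor number mu = 6.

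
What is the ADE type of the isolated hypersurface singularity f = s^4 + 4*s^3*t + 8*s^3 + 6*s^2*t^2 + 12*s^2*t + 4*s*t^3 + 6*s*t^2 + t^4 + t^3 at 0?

E6

The Hessian of f at 0 has rank 0. Corank 2; j^3 = (2*s + t)^3 is a perfect cube, so E-series; the 4-jet and mu = 6 give E_6.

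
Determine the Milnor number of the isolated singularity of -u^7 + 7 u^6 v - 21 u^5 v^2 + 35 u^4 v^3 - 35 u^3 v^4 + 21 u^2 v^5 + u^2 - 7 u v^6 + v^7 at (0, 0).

6

The Hessian of f at 0 has rank 1. Corank 1: A-series; mu = 6 gives A_6.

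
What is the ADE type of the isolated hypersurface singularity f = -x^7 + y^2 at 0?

A_{6}

The Hessian of f at 0 has rank 1. Corank 1: A-series; mu = 6 gives A_6.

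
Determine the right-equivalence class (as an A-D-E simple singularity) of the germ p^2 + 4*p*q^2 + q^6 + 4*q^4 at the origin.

A5

The Hessian of f at 0 is [[2, 0], [0, 0]] with rank 1, so corank 1. A Groebner basis of the Jacobian ideal J(f) in C{p,q} is {p^3, p^2*q, p/2 + q^2}; counting standard monomials gives mu = 5. Corank 1: A-series; mu = 5 gives A_5.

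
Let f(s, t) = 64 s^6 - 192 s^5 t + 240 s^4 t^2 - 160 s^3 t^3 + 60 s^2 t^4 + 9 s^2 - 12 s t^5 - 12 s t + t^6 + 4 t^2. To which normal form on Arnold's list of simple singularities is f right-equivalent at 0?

The Hessian of f at 0 has rank 1. Corank 1: A-series; mu = 5 gives A_5.

A5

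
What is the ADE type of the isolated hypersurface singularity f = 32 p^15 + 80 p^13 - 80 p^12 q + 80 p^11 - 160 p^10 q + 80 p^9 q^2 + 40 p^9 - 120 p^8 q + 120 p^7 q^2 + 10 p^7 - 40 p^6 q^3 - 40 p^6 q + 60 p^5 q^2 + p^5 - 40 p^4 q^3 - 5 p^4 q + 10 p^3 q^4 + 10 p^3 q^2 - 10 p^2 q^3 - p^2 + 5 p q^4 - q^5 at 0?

A4

The Hessian of f at 0 has rank 1. Corank 1: A-series; mu = 4 gives A_4.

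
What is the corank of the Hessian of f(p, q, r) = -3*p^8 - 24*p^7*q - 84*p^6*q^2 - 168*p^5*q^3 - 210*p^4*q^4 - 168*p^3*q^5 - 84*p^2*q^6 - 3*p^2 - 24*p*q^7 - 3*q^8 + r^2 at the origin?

1

Hessian at 0 has rank 2.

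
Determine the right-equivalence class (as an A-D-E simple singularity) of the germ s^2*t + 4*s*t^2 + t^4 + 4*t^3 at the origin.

D_5

The Hessian of f at 0 is [[0, 0], [0, 0]] with rank 0, so corank 2. A Groebner basis of the Jacobian ideal J(f) in C{s,t} is {s^3 - 2*s^2 + 8*t^2, s^2/4 + t^3 - t^2, s*t + 2*t^2}; counting standard monomials gives mu = 5. Corank 2; j^3 = t*(s + 2*t)^2 has shape L^2 M (L != M), so D-series; mu = 5 gives D_5.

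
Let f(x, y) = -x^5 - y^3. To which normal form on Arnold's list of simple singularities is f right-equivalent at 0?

E_8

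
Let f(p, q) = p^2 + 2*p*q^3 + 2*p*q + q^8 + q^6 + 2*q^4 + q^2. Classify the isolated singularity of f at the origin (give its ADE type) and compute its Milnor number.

Type A_7, Milnor number mu = 7.

The Hessian of f at 0 has rank 1. Corank 1: A-series; mu = 7 gives A_7.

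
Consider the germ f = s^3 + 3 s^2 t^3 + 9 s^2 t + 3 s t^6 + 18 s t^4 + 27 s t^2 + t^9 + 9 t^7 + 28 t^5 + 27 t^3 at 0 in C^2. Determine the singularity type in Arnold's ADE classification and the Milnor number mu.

Type E_8, Milnor number mu = 8.

The Hessian of f at 0 has rank 0. Corank 2; j^3 = (s + 3*t)^3 is a perfect cube, so E-series; the 5-jet and mu = 8 give E_8.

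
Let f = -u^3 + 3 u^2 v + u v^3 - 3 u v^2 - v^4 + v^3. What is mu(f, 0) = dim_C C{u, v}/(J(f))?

7

The Hessian of f at 0 has rank 0. Corank 2; j^3 = -(u - v)^3 is a perfect cube, so E-series; the 4-jet and mu = 7 give E_7.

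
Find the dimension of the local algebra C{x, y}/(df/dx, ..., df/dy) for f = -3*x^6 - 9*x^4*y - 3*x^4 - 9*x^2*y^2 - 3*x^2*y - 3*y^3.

The Hessian of f at 0 is [[0, 0], [0, 0]] with rank 0, so corank 2. A Groebner basis of the Jacobian ideal J(f) in C{x,y} is {y^3, x^2 + 3*y^2, x*y}; counting standard monomials gives mu = 4. Corank 2; j^3 = -3*y*(x^2 + y^2) splits into three distinct lines over C (the quadratic factor has nonzero discriminant), so D_4.

4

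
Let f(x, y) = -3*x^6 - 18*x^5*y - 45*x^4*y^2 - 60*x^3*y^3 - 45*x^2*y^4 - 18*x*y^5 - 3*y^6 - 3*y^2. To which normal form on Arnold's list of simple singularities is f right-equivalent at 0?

The Hessian of f at 0 has rank 1. Corank 1: A-series; mu = 5 gives A_5.

A_{5}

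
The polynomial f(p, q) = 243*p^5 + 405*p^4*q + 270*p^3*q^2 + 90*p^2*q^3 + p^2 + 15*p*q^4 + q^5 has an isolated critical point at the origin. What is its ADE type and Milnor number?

Type A_{4}, Milnor number mu = 4.

The Hessian of f at 0 has rank 1. Corank 1: A-series; mu = 4 gives A_4.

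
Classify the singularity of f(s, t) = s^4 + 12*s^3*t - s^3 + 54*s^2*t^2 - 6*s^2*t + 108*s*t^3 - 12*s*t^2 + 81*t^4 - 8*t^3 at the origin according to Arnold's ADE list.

E_{6}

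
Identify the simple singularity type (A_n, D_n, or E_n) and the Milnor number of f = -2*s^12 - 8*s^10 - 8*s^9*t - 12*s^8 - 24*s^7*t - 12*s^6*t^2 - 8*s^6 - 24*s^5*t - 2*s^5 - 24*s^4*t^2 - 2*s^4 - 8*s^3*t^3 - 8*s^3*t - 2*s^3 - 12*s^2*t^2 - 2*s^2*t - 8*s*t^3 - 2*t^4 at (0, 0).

Type D_{5}, Milnor number mu = 5.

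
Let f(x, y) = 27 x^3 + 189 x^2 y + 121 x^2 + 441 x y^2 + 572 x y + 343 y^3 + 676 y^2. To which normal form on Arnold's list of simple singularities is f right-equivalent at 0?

A2

The Hessian of f at 0 is [[242, 572], [572, 1352]] with rank 1, so corank 1. A Groebner basis of the Jacobian ideal J(f) in C{x,y} is {y^2, x + 26*y/11}; counting standard monomials gives mu = 2. Corank 1: A-series; mu = 2 gives A_2.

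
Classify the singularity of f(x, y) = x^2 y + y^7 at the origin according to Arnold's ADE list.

D8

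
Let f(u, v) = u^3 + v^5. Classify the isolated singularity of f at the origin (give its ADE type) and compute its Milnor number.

The Hessian of f at 0 is [[0, 0], [0, 0]] with rank 0, so corank 2. A Groebner basis of the Jacobian ideal J(f) in C{u,v} is {v^4, u^2}; counting standard monomials gives mu = 8. Corank 2; j^3 = u^3 is a perfect cube, so E-series; the 5-jet and mu = 8 give E_8.

Type E_{8}, Milnor number mu = 8.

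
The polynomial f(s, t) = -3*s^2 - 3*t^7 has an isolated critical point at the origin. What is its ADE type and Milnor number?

The Hessian of f at 0 has rank 1. Corank 1: A-series; mu = 6 gives A_6.

Type A6, Milnor number mu = 6.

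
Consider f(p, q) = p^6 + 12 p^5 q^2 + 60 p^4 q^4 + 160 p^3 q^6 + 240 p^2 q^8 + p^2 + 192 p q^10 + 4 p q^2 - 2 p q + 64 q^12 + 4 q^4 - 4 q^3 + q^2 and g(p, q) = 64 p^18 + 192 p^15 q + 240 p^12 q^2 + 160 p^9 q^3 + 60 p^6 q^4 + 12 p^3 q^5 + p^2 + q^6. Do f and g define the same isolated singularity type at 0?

Yes.

The Hessian of f at 0 is [[2, -2], [-2, 2]] with rank 1, so corank 1. A Groebner basis of the Jacobian ideal J(f) in C{p,q} is {p^3 + 3*p^2/2 - 5*p*q/2 - p/2 + q/2, p^2*q + p^2 - 3*p*q/2 - p/4 + q/4, p/2 + q^2 - q/2}; counting standard monomials gives mu = 5. Corank 1: A-series; mu = 5 gives A_5. The Hessian of g at 0 is [[2, 0], [0, 0]] with rank 1, so corank 1. A Groebner basis of the Jacobian ideal J(g) in C{p,q} is {q^5, p}; counting standard monomials gives mu = 5. Corank 1: A-series; mu = 5 gives A_5. Both have type A_5, hence right-equivalent.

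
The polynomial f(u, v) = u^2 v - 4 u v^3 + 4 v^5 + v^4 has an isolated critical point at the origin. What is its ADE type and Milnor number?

Type D_5, Milnor number mu = 5.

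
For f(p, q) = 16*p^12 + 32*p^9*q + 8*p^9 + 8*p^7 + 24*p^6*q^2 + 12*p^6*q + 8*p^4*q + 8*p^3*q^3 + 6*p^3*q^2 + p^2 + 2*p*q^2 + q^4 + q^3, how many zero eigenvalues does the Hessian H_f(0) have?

Hessian at 0 has rank 1.

1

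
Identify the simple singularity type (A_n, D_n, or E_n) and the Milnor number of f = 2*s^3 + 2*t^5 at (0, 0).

Type E_{8}, Milnor number mu = 8.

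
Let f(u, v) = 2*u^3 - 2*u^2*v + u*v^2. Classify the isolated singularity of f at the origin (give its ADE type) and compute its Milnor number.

Type D_4, Milnor number mu = 4.

The Hessian of f at 0 has rank 0. Corank 2; j^3 = u*(2*u^2 - 2*u*v + v^2) splits into three distinct lines over C (the quadratic factor has nonzero discriminant), so D_4.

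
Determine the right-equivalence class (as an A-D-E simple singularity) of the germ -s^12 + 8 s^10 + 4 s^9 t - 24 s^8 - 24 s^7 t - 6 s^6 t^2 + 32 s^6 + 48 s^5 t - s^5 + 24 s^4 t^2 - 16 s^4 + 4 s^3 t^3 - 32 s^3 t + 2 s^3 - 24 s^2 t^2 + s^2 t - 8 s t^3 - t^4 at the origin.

D_5

The Hessian of f at 0 is [[0, 0], [0, 0]] with rank 0, so corank 2. A Groebner basis of the Jacobian ideal J(f) in C{s,t} is {s*t^2, s*t/8 + t^3, s^2 + s*t/2}; counting standard monomials gives mu = 5. Corank 2; j^3 = s^2*(2*s + t) has shape L^2 M (L != M), so D-series; mu = 5 gives D_5.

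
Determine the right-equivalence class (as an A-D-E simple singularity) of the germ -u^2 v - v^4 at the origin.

D_5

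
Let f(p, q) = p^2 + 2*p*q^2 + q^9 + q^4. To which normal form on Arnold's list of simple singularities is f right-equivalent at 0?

A8

The Hessian of f at 0 has rank 1. Corank 1: A-series; mu = 8 gives A_8.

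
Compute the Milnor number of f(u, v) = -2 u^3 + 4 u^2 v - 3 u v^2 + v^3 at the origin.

The Hessian of f at 0 is [[0, 0], [0, 0]] with rank 0, so corank 2. A Groebner basis of the Jacobian ideal J(f) in C{u,v} is {v^3, u^2 - 3*v^2/2, u*v - 3*v^2/2}; counting standard monomials gives mu = 4. Corank 2; j^3 = -(u - v)*(2*u^2 - 2*u*v + v^2) splits into three distinct lines over C (the quadratic factor has nonzero discriminant), so D_4.

4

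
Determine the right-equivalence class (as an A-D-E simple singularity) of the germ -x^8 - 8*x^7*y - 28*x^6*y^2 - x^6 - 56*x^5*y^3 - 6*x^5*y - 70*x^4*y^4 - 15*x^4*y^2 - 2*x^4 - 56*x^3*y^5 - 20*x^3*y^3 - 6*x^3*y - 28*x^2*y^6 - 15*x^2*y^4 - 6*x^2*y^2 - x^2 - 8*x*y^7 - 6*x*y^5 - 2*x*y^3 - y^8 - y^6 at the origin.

A_{7}

The Hessian of f at 0 is [[-2, 0], [0, 0]] with rank 1, so corank 1. A Groebner basis of the Jacobian ideal J(f) in C{x,y} is {-3*x^2 + x*y + y^4, x^3, x^2*y, x*y^2 + x/3 + y^3/3}; counting standard monomials gives mu = 7. Corank 1: A-series; mu = 7 gives A_7.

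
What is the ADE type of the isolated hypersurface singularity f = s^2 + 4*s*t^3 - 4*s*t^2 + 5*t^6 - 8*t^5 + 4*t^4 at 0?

A_5

The Hessian of f at 0 is [[2, 0], [0, 0]] with rank 1, so corank 1. A Groebner basis of the Jacobian ideal J(f) in C{s,t} is {s*t^2 + s*t + s - 2*t^2, s/2 + t^3 - t^2, s^2 + 2*s*t + 2*s - 4*t^2}; counting standard monomials gives mu = 5. Corank 1: A-series; mu = 5 gives A_5.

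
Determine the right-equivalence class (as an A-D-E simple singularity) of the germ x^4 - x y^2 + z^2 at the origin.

D_5

The Hessian of f at 0 has rank 1. Corank 2; j^3 = -x*y^2 has shape L^2 M (L != M), so D-series; mu = 5 gives D_5.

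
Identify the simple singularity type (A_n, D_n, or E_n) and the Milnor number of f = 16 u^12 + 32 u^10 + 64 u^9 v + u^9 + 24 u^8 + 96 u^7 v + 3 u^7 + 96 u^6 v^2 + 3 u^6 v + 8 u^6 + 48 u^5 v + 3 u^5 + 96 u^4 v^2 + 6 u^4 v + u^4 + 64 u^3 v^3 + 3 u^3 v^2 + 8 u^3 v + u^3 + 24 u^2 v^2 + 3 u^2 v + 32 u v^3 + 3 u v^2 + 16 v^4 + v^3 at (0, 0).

Type E6, Milnor number mu = 6.

The Hessian of f at 0 has rank 0. Corank 2; j^3 = (u + v)^3 is a perfect cube, so E-series; the 4-jet and mu = 6 give E_6.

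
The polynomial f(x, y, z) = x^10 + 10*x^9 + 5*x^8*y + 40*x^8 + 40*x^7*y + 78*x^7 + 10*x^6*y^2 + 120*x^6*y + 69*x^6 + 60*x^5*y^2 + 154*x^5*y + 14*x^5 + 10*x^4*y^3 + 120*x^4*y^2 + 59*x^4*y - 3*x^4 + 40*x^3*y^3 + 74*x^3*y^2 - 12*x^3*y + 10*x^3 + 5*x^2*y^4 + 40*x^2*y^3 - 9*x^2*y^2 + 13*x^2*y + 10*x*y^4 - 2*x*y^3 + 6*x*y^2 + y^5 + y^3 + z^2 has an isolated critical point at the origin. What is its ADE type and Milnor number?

Type D_4, Milnor number mu = 4.

The Hessian of f at 0 is [[0, 0, 0], [0, 0, 0], [0, 0, 2]] with rank 1, so corank 2. A Groebner basis of the Jacobian ideal J(f) in C{x,y,z} is {y^3, x^2 - 3*y^2/11, x*y + 6*y^2/11, z}; counting standard monomials gives mu = 4. Corank 2; j^3 = (2*x + y)*(5*x^2 + 4*x*y + y^2) splits into three distinct lines over C (the quadratic factor has nonzero discriminant), so D_4.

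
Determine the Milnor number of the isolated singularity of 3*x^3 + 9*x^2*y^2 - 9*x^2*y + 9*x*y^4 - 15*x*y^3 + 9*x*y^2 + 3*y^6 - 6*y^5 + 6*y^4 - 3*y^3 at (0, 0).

7

The Hessian of f at 0 has rank 0. Corank 2; j^3 = 3*(x - y)^3 is a perfect cube, so E-series; the 4-jet and mu = 7 give E_7.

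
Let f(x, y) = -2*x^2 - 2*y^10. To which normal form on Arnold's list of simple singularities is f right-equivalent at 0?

A_9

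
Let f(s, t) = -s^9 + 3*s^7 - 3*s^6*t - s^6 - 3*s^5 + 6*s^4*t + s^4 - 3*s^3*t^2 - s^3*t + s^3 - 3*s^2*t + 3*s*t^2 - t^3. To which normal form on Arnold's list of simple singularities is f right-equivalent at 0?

The Hessian of f at 0 is [[0, 0], [0, 0]] with rank 0, so corank 2. A Groebner basis of the Jacobian ideal J(f) in C{s,t} is {3*s^2 - 6*s*t + t^4 + t^3 + 3*t^2, s^3 + 3*s^2 - 6*s*t + 3*t^2, s^2*t + 3*s^2 - 6*s*t + 3*t^2, 2*s^2 + s*t^2 - 4*s*t - t^3/3 + 2*t^2}; counting standard monomials gives mu = 7. Corank 2; j^3 = (s - t)^3 is a perfect cube, so E-series; the 4-jet and mu = 7 give E_7.

E_7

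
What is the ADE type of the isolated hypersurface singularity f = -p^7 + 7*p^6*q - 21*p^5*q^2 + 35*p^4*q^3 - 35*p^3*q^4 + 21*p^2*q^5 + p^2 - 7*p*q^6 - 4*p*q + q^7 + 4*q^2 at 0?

A6

The Hessian of f at 0 has rank 1. Corank 1: A-series; mu = 6 gives A_6.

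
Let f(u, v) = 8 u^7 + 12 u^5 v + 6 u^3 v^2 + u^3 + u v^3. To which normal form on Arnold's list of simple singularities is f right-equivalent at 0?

E_7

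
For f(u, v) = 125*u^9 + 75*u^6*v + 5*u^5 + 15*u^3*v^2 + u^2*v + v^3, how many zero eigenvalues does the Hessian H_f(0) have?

2

The Hessian at 0 is [[0, 0], [0, 0]] of rank 0; hence corank 2.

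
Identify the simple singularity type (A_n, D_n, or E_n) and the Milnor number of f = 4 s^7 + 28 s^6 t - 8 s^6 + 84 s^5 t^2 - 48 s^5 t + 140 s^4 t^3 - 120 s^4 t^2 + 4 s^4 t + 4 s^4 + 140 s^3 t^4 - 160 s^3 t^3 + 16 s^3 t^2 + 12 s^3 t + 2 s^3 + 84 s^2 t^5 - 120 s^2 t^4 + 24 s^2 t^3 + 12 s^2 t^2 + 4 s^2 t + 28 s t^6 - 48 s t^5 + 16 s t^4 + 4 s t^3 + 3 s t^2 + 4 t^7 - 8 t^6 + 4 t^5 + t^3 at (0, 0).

The Hessian of f at 0 has rank 0. Corank 2; j^3 = (s + t)*(2*s^2 + 2*s*t + t^2) splits into three distinct lines over C (the quadratic factor has nonzero discriminant), so D_4.

Type D_4, Milnor number mu = 4.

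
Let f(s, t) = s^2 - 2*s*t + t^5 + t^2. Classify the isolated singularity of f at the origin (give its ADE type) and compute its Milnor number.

Type A_4, Milnor number mu = 4.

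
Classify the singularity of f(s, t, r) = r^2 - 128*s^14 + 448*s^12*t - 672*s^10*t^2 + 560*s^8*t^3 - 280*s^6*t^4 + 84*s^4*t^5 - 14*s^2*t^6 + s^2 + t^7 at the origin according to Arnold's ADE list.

A6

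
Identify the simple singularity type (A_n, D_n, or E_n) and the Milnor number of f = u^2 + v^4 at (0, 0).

Type A3, Milnor number mu = 3.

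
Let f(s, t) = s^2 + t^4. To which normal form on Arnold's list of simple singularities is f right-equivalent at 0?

The Hessian of f at 0 has rank 1. Corank 1: A-series; mu = 3 gives A_3.

A_3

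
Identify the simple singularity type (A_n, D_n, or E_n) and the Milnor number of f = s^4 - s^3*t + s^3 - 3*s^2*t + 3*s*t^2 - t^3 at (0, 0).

Type E_7, Milnor number mu = 7.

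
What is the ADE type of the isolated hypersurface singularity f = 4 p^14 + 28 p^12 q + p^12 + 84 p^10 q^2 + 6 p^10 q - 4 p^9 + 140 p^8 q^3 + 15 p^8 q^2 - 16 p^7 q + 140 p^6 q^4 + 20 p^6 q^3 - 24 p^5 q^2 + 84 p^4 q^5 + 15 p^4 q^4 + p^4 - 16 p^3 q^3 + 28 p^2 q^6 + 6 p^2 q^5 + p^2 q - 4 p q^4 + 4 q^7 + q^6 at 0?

The Hessian of f at 0 is [[0, 0], [0, 0]] with rank 0, so corank 2. A Groebner basis of the Jacobian ideal J(f) in C{p,q} is {-p*q/2 + q^4, p^3, p^2*q, p^2/3 + p*q^2}; counting standard monomials gives mu = 7. Corank 2; j^3 = p^2*q has shape L^2 M (L != M), so D-series; mu = 7 gives D_7.

D7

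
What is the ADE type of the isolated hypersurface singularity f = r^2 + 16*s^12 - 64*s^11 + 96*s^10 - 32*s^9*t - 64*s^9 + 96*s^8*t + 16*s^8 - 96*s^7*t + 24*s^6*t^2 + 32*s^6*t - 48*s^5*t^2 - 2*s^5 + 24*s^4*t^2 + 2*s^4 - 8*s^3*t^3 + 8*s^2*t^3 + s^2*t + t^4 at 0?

D_5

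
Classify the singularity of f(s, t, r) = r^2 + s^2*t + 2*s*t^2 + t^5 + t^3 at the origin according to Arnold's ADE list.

The Hessian of f at 0 is [[0, 0, 0], [0, 0, 0], [0, 0, 2]] with rank 1, so corank 2. A Groebner basis of the Jacobian ideal J(f) in C{s,t,r} is {s^2/5 + t^4 - t^2/5, s^3 + t^3, s*t + t^2, r}; counting standard monomials gives mu = 6. Corank 2; j^3 = t*(s + t)^2 has shape L^2 M (L != M), so D-series; mu = 6 gives D_6.

D_{6}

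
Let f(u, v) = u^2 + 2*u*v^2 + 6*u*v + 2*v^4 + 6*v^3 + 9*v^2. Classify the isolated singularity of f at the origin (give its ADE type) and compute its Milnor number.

Type A_{3}, Milnor number mu = 3.

The Hessian of f at 0 is [[2, 6], [6, 18]] with rank 1, so corank 1. A Groebner basis of the Jacobian ideal J(f) in C{u,v} is {u^2 + 9*u + 27*v, u*v - 3*u - 9*v, u + v^2 + 3*v}; counting standard monomials gives mu = 3. Corank 1: A-series; mu = 3 gives A_3.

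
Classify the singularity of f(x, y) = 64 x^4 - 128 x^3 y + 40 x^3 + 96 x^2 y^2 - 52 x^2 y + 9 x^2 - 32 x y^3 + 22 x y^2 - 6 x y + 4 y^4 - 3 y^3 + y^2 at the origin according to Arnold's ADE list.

The Hessian of f at 0 has rank 1. Corank 1: A-series; mu = 2 gives A_2.

A_2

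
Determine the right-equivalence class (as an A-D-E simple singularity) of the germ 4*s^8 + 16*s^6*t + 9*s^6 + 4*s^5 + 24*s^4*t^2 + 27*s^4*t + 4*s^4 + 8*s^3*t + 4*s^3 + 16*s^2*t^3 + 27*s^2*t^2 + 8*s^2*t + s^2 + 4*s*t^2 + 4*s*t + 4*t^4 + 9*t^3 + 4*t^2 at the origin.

A_{2}

The Hessian of f at 0 is [[2, 4], [4, 8]] with rank 1, so corank 1. A Groebner basis of the Jacobian ideal J(f) in C{s,t} is {t^2, s + 2*t}; counting standard monomials gives mu = 2. Corank 1: A-series; mu = 2 gives A_2.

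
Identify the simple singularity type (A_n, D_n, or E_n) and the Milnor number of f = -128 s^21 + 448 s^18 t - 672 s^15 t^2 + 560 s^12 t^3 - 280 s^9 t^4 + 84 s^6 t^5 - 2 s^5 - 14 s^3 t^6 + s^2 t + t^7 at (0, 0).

The Hessian of f at 0 is [[0, 0], [0, 0]] with rank 0, so corank 2. A Groebner basis of the Jacobian ideal J(f) in C{s,t} is {s^2/7 + t^6, s^3, s*t}; counting standard monomials gives mu = 8. Corank 2; j^3 = s^2*t has shape L^2 M (L != M), so D-series; mu = 8 gives D_8.

Type D_8, Milnor number mu = 8.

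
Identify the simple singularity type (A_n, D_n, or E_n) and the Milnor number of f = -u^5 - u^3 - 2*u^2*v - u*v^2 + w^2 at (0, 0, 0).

The Hessian of f at 0 has rank 1. Corank 2; j^3 = -u*(u + v)^2 has shape L^2 M (L != M), so D-series; mu = 6 gives D_6.

Type D6, Milnor number mu = 6.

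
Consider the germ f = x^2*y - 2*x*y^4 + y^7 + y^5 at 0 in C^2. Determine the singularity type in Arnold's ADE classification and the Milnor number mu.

The Hessian of f at 0 is [[0, 0], [0, 0]] with rank 0, so corank 2. A Groebner basis of the Jacobian ideal J(f) in C{x,y} is {-x*y + y^4, x*y^2, x^2 + 5*x*y}; counting standard monomials gives mu = 6. Corank 2; j^3 = x^2*y has shape L^2 M (L != M), so D-series; mu = 6 gives D_6.

Type D_{6}, Milnor number mu = 6.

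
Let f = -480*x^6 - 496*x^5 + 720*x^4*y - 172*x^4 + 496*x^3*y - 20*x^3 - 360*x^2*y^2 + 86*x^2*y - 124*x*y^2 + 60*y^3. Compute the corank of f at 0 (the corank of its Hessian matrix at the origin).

2

Hessian at 0 has rank 0.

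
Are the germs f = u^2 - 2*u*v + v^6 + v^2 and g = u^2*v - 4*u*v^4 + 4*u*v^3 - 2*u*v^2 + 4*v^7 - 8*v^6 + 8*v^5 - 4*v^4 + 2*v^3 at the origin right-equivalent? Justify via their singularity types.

No.

The Hessian of f at 0 is [[2, -2], [-2, 2]] with rank 1, so corank 1. A Groebner basis of the Jacobian ideal J(f) in C{u,v} is {v^5, u - v}; counting standard monomials gives mu = 5. Corank 1: A-series; mu = 5 gives A_5. The Hessian of g at 0 is [[0, 0], [0, 0]] with rank 0, so corank 2. A Groebner basis of the Jacobian ideal J(g) in C{u,v} is {v^3, u^2 + 2*v^2, u*v - v^2}; counting standard monomials gives mu = 4. Corank 2; j^3 = v*(u^2 - 2*u*v + 2*v^2) splits into three distinct lines over C (the quadratic factor has nonzero discriminant), so D_4. f is A_5 but g is D_4, hence not right-equivalent.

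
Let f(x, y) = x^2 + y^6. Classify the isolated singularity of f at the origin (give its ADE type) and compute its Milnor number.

The Hessian of f at 0 has rank 1. Corank 1: A-series; mu = 5 gives A_5.

Type A_5, Milnor number mu = 5.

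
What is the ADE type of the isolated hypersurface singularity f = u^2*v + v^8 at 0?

The Hessian of f at 0 has rank 0. Corank 2; j^3 = u^2*v has shape L^2 M (L != M), so D-series; mu = 9 gives D_9.

D9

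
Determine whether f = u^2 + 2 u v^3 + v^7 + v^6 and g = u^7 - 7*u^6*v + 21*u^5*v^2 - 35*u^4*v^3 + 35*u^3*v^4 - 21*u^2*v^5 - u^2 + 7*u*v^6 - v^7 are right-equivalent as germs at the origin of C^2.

Yes.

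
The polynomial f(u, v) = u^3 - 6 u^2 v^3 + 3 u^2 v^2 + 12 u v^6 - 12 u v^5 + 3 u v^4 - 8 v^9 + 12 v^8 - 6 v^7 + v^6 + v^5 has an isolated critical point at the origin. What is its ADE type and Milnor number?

Type E_8, Milnor number mu = 8.

The Hessian of f at 0 is [[0, 0], [0, 0]] with rank 0, so corank 2. A Groebner basis of the Jacobian ideal J(f) in C{u,v} is {-u^2/4 + u*v^3 - u*v^2/2, v^4, u^3, u^2*v + u^2/2 + u*v^2}; counting standard monomials gives mu = 8. Corank 2; j^3 = u^3 is a perfect cube, so E-series; the 5-jet and mu = 8 give E_8.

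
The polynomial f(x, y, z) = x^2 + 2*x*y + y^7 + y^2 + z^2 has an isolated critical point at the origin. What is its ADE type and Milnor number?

Type A6, Milnor number mu = 6.

The Hessian of f at 0 has rank 2. Corank 1: A-series; mu = 6 gives A_6.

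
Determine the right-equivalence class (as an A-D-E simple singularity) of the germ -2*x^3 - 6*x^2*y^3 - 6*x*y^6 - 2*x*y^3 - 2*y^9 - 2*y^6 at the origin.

The Hessian of f at 0 is [[0, 0], [0, 0]] with rank 0, so corank 2. A Groebner basis of the Jacobian ideal J(f) in C{x,y} is {x^3, x*y^2, 3*x^2 + y^3}; counting standard monomials gives mu = 7. Corank 2; j^3 = -2*x^3 is a perfect cube, so E-series; the 4-jet and mu = 7 give E_7.

E_7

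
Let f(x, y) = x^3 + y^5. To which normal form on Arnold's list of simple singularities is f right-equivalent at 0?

E_{8}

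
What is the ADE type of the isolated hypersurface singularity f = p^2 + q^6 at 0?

The Hessian of f at 0 has rank 1. Corank 1: A-series; mu = 5 gives A_5.

A_5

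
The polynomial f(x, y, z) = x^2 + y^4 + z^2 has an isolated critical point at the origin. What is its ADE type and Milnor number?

Type A3, Milnor number mu = 3.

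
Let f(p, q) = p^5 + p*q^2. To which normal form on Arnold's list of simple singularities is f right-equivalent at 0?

D_{6}

The Hessian of f at 0 has rank 0. Corank 2; j^3 = p*q^2 has shape L^2 M (L != M), so D-series; mu = 6 gives D_6.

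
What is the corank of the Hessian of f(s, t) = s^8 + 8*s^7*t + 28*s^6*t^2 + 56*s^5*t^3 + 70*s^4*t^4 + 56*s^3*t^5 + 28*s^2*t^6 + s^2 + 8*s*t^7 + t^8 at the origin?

1

Hessian at 0 has rank 1.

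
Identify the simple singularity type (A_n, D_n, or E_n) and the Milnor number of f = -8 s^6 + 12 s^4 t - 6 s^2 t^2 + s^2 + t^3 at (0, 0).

Type A_2, Milnor number mu = 2.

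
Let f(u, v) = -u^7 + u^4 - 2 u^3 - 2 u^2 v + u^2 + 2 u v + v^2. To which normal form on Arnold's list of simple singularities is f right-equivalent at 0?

The Hessian of f at 0 has rank 1. Corank 1: A-series; mu = 6 gives A_6.

A6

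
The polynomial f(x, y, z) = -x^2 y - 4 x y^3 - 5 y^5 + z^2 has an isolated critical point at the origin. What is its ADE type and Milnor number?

Type D_6, Milnor number mu = 6.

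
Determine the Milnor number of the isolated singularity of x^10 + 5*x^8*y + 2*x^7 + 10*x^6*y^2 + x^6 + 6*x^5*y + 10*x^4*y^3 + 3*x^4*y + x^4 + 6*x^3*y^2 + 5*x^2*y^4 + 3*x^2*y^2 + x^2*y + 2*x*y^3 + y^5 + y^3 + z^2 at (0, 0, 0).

4

The Hessian of f at 0 has rank 1. Corank 2; j^3 = y*(x^2 + y^2) splits into three distinct lines over C (the quadratic factor has nonzero discriminant), so D_4.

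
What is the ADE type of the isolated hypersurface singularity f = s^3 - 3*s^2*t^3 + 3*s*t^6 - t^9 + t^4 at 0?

The Hessian of f at 0 has rank 0. Corank 2; j^3 = s^3 is a perfect cube, so E-series; the 4-jet and mu = 6 give E_6.

E_6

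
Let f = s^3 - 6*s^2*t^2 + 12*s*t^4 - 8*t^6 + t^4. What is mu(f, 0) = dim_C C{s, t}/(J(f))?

6

The Hessian of f at 0 has rank 0. Corank 2; j^3 = s^3 is a perfect cube, so E-series; the 4-jet and mu = 6 give E_6.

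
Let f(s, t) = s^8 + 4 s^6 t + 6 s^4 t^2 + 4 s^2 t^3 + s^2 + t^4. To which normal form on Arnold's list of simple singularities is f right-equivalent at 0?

A_3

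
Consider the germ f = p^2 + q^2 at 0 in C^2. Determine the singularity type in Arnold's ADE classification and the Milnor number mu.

Type A_{1}, Milnor number mu = 1.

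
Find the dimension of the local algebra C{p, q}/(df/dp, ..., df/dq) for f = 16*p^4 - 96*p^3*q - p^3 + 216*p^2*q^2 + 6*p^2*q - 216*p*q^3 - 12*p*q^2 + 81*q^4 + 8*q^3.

6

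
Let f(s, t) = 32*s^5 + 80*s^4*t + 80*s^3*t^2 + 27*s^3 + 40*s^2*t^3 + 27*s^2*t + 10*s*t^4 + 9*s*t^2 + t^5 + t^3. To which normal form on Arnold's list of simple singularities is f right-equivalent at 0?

The Hessian of f at 0 has rank 0. Corank 2; j^3 = (3*s + t)^3 is a perfect cube, so E-series; the 5-jet and mu = 8 give E_8.

E8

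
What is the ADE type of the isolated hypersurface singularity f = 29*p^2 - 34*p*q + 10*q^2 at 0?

A1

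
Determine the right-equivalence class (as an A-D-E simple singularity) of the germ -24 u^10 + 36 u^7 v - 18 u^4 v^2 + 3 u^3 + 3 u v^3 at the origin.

E_{7}

The Hessian of f at 0 is [[0, 0], [0, 0]] with rank 0, so corank 2. A Groebner basis of the Jacobian ideal J(f) in C{u,v} is {u^3, u*v^2, 3*u^2 + v^3}; counting standard monomials gives mu = 7. Corank 2; j^3 = 3*u^3 is a perfect cube, so E-series; the 4-jet and mu = 7 give E_7.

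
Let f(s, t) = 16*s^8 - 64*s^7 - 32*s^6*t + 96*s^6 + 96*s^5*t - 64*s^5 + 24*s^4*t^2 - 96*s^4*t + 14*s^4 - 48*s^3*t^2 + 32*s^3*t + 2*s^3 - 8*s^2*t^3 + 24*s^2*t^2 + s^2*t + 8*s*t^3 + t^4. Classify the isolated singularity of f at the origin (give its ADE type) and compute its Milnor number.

The Hessian of f at 0 has rank 0. Corank 2; j^3 = s^2*(2*s + t) has shape L^2 M (L != M), so D-series; mu = 5 gives D_5.

Type D_5, Milnor number mu = 5.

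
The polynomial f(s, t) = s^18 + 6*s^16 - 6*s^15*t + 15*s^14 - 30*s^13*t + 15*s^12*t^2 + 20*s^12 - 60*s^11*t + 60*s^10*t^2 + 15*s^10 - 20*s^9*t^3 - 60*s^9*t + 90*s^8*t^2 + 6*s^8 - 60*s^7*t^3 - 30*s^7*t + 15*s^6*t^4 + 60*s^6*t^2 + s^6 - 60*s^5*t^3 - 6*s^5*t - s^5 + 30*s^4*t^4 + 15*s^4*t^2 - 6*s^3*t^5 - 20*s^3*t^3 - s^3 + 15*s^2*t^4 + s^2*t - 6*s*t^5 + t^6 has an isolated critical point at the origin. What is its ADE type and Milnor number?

Type D_7, Milnor number mu = 7.

The Hessian of f at 0 has rank 0. Corank 2; j^3 = -s^2*(s - t) has shape L^2 M (L != M), so D-series; mu = 7 gives D_7.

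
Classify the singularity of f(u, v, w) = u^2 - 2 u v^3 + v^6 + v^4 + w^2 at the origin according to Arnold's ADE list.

A3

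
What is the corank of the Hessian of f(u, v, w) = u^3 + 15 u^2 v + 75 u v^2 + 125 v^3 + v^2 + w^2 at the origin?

1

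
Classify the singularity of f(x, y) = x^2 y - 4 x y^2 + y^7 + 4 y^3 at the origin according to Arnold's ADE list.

The Hessian of f at 0 is [[0, 0], [0, 0]] with rank 0, so corank 2. A Groebner basis of the Jacobian ideal J(f) in C{x,y} is {x^2/7 + y^6 - 4*y^2/7, x^3 - 8*y^3, x*y - 2*y^2}; counting standard monomials gives mu = 8. Corank 2; j^3 = y*(x - 2*y)^2 has shape L^2 M (L != M), so D-series; mu = 8 gives D_8.

D_{8}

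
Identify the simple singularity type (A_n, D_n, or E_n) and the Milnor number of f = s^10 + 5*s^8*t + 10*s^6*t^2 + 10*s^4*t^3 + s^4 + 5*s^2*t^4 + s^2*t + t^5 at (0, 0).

The Hessian of f at 0 has rank 0. Corank 2; j^3 = s^2*t has shape L^2 M (L != M), so D-series; mu = 6 gives D_6.

Type D_6, Milnor number mu = 6.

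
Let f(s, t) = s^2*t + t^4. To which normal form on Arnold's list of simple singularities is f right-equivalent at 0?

D_5

The Hessian of f at 0 is [[0, 0], [0, 0]] with rank 0, so corank 2. A Groebner basis of the Jacobian ideal J(f) in C{s,t} is {s^3, s^2/4 + t^3, s*t}; counting standard monomials gives mu = 5. Corank 2; j^3 = s^2*t has shape L^2 M (L != M), so D-series; mu = 5 gives D_5.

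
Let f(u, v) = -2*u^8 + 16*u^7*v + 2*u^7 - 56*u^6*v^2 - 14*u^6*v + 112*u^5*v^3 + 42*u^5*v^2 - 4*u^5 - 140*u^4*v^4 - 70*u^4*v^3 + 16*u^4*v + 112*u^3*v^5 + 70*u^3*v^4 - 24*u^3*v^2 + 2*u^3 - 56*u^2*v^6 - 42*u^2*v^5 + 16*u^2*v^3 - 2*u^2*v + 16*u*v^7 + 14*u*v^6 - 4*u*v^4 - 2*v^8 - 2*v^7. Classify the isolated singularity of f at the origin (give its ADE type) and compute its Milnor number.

Type D_{9}, Milnor number mu = 9.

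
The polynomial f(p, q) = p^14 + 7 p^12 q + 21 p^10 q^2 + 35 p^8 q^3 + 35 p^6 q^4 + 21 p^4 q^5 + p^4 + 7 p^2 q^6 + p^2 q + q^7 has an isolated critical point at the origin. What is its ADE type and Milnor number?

Type D8, Milnor number mu = 8.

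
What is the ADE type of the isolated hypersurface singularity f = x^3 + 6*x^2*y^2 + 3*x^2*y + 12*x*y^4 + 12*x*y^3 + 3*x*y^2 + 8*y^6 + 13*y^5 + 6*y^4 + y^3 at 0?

E_8

The Hessian of f at 0 has rank 0. Corank 2; j^3 = (x + y)^3 is a perfect cube, so E-series; the 5-jet and mu = 8 give E_8.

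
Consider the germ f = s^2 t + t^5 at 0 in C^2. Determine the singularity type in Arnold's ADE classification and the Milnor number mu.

Type D6, Milnor number mu = 6.

The Hessian of f at 0 has rank 0. Corank 2; j^3 = s^2*t has shape L^2 M (L != M), so D-series; mu = 6 gives D_6.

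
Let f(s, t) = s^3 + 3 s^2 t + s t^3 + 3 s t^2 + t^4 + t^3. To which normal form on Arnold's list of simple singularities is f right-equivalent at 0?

The Hessian of f at 0 has rank 0. Corank 2; j^3 = (s + t)^3 is a perfect cube, so E-series; the 4-jet and mu = 7 give E_7.

E7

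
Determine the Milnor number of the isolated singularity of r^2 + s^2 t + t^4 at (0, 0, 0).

The Hessian of f at 0 has rank 1. Corank 2; j^3 = s^2*t has shape L^2 M (L != M), so D-series; mu = 5 gives D_5.

5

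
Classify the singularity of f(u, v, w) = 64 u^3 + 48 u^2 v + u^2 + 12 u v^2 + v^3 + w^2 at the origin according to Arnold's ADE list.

The Hessian of f at 0 is [[2, 0, 0], [0, 0, 0], [0, 0, 2]] with rank 2, so corank 1. A Groebner basis of the Jacobian ideal J(f) in C{u,v,w} is {v^2, u, w}; counting standard monomials gives mu = 2. Corank 1: A-series; mu = 2 gives A_2.

A_2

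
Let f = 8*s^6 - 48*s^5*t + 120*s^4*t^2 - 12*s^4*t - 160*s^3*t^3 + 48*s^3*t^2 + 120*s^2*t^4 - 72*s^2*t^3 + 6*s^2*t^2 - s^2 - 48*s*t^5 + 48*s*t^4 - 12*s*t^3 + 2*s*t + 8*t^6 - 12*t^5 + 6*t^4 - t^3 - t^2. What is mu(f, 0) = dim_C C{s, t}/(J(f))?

2

The Hessian of f at 0 is [[-2, 2], [2, -2]] with rank 1, so corank 1. A Groebner basis of the Jacobian ideal J(f) in C{s,t} is {t^2, s - t}; counting standard monomials gives mu = 2. Corank 1: A-series; mu = 2 gives A_2.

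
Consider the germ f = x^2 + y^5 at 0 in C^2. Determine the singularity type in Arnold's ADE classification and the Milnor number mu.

The Hessian of f at 0 has rank 1. Corank 1: A-series; mu = 4 gives A_4.

Type A_4, Milnor number mu = 4.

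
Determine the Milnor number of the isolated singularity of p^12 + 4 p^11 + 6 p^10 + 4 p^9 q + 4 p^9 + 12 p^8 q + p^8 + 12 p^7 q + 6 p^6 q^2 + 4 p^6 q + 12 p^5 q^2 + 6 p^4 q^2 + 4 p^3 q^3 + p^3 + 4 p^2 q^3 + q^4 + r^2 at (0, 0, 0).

The Hessian of f at 0 has rank 1. Corank 2; j^3 = p^3 is a perfect cube, so E-series; the 4-jet and mu = 6 give E_6.

6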